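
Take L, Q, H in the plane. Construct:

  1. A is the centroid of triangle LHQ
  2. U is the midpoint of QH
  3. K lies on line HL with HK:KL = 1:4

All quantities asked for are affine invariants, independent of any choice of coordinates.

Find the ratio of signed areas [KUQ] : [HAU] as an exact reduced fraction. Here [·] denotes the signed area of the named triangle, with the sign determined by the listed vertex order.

Work in coordinates with L = (0, 0), Q = (1, 0), H = (0, 1).
1. A is the centroid of triangle LHQ ⇒ A = (1/3, 1/3)
2. U is the midpoint of QH ⇒ U = (1/2, 1/2)
3. K lies on line HL with HK:KL = 1:4 ⇒ K = (0, 4/5)
2·[KUQ] = -1/10, 2·[HAU] = 1/6
[KUQ]:[HAU] = -1/10:1/6 = -3/5

[KUQ]:[HAU] = -3/5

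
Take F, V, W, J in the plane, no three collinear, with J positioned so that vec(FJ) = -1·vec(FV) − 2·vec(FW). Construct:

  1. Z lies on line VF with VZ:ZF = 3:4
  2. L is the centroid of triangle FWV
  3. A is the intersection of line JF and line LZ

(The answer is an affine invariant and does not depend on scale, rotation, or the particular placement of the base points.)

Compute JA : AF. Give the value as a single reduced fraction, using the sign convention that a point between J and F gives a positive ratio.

Work in coordinates with F = (0, 0), V = (1, 0), W = (0, 1), J = (-1, -2).
1. Z lies on line VF with VZ:ZF = 3:4 ⇒ Z = (4/7, 0)
2. L is the centroid of triangle FWV ⇒ L = (1/3, 1/3)
3. A is the intersection of line JF and line LZ ⇒ A = (4/17, 8/17)
A = J + t·(F−J) with t = 21/17, so JA:AF = t:(1−t) = 21/17:-4/17

JA:AF = -21/4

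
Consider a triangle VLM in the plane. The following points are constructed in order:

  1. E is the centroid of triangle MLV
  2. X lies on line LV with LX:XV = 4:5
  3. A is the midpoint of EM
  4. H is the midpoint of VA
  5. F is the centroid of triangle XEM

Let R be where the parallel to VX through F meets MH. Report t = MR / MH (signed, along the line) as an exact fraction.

t = 5/6

Set V = (0, 0), L = (1, 0), M = (0, 1); any affine frame gives the same invariant.
1. E is the centroid of triangle MLV ⇒ E = (1/3, 1/3)
2. X lies on line LV with LX:XV = 4:5 ⇒ X = (5/9, 0)
3. A is the midpoint of EM ⇒ A = (1/6, 2/3)
4. H is the midpoint of VA ⇒ H = (1/12, 1/3)
5. F is the centroid of triangle XEM ⇒ F = (8/27, 4/9)
through F parallel to VX: direction (5/9, 0); meets MH at R = (5/72, 4/9)
R = M + t·(H−M) with t = 5/6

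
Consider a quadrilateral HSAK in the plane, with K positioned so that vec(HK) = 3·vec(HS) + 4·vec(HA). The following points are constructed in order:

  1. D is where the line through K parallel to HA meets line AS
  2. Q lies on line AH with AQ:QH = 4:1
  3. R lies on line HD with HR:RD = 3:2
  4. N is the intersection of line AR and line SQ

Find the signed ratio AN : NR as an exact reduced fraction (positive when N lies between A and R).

AN:NR = 10/13

Choose coordinates H = (0, 0), S = (1, 0), A = (0, 1), K = (3, 4).
1. D is where the line through K parallel to HA meets line AS ⇒ D = (3, -2)
2. Q lies on line AH with AQ:QH = 4:1 ⇒ Q = (0, 1/5)
3. R lies on line HD with HR:RD = 3:2 ⇒ R = (9/5, -6/5)
4. N is the intersection of line AR and line SQ ⇒ N = (18/23, 1/23)
N = A + t·(R−A) with t = 10/23, so AN:NR = t:(1−t) = 10/23:13/23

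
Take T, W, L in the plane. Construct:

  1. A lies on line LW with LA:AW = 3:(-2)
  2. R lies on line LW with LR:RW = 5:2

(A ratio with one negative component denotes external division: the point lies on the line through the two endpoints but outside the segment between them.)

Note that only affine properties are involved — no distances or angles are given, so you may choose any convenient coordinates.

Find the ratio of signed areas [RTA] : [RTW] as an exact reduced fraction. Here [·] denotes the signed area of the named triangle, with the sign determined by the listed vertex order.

Assign T = (0, 0), W = (1, 0), L = (0, 1) — the answer is frame-independent, so this choice is without loss of generality.
1. A lies on line LW with LA:AW = 3:(-2) ⇒ A = (3, -2)
2. R lies on line LW with LR:RW = 5:2 ⇒ R = (5/7, 2/7)
2·[RTA] = 16/7, 2·[RTW] = 2/7
[RTA]:[RTW] = 16/7:2/7 = 8

[RTA]:[RTW] = 8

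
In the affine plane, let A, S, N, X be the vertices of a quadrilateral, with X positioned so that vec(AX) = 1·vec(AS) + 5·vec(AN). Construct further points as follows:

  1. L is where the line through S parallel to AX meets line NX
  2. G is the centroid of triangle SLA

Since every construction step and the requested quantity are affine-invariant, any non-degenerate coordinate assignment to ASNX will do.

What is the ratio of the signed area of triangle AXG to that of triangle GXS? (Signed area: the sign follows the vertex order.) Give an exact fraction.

Work in coordinates with A = (0, 0), S = (1, 0), N = (0, 1), X = (1, 5).
1. L is where the line through S parallel to AX meets line NX ⇒ L = (6, 25)
2. G is the centroid of triangle SLA ⇒ G = (7/3, 25/3)
2·[AXG] = -10/3, 2·[GXS] = 20/3
[AXG]:[GXS] = -10/3:20/3 = -1/2

[AXG]:[GXS] = -1/2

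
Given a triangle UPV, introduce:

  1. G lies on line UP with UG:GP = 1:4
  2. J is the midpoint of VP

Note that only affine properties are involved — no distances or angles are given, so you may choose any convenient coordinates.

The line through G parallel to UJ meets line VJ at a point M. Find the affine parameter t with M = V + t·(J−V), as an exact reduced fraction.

t = 6/5

Work in coordinates with U = (0, 0), P = (1, 0), V = (0, 1).
1. G lies on line UP with UG:GP = 1:4 ⇒ G = (1/5, 0)
2. J is the midpoint of VP ⇒ J = (1/2, 1/2)
through G parallel to UJ: direction (1/2, 1/2); meets VJ at M = (3/5, 2/5)
M = V + t·(J−V) with t = 6/5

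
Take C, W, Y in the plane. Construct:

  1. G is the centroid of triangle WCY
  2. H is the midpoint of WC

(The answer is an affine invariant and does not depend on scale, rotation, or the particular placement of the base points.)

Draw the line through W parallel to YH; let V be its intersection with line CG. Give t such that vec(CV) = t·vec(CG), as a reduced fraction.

t = 2

Work in coordinates with C = (0, 0), W = (1, 0), Y = (0, 1).
1. G is the centroid of triangle WCY ⇒ G = (1/3, 1/3)
2. H is the midpoint of WC ⇒ H = (1/2, 0)
through W parallel to YH: direction (1/2, -1); meets CG at V = (2/3, 2/3)
V = C + t·(G−C) with t = 2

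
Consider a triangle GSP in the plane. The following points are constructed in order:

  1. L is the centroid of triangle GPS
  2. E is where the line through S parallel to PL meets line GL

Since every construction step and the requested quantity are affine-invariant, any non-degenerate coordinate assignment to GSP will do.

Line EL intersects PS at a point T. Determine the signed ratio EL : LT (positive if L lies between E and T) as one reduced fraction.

Choose coordinates G = (0, 0), S = (1, 0), P = (0, 1).
1. L is the centroid of triangle GPS ⇒ L = (1/3, 1/3)
2. E is where the line through S parallel to PL meets line GL ⇒ E = (2/3, 2/3)
line EL meets PS at T = (1/2, 1/2)
L = E + t·(T−E) with t = 2, so EL:LT = 2:-1

EL:LT = -2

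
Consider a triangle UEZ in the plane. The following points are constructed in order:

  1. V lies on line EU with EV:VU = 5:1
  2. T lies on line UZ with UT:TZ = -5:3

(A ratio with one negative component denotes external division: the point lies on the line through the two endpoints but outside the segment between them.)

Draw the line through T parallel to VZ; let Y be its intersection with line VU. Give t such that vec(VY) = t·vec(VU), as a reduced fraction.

t = -3/2

Assign U = (0, 0), E = (1, 0), Z = (0, 1) — the answer is frame-independent, so this choice is without loss of generality.
1. V lies on line EU with EV:VU = 5:1 ⇒ V = (1/6, 0)
2. T lies on line UZ with UT:TZ = -5:3 ⇒ T = (0, 5/2)
through T parallel to VZ: direction (-1/6, 1); meets VU at Y = (5/12, 0)
Y = V + t·(U−V) with t = -3/2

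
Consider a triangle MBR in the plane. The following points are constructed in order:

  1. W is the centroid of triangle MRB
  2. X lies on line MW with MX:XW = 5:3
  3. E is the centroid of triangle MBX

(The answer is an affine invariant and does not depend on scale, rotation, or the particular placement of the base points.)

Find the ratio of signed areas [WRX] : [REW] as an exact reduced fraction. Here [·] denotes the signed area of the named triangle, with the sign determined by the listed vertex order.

[WRX]:[REW] = 3

Choose coordinates M = (0, 0), B = (1, 0), R = (0, 1).
1. W is the centroid of triangle MRB ⇒ W = (1/3, 1/3)
2. X lies on line MW with MX:XW = 5:3 ⇒ X = (5/24, 5/24)
3. E is the centroid of triangle MBX ⇒ E = (29/72, 5/72)
2·[WRX] = 1/8, 2·[REW] = 1/24
[WRX]:[REW] = 1/8:1/24 = 3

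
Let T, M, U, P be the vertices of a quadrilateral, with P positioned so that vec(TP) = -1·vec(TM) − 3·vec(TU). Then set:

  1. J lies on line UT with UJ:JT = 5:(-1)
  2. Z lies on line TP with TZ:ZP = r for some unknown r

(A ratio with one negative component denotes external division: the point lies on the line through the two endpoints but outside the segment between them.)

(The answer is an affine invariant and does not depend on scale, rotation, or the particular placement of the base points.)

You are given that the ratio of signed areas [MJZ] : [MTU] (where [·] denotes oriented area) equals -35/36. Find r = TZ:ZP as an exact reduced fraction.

r = 4/5

Choose coordinates T = (0, 0), M = (1, 0), U = (0, 1), P = (-1, -3).
1. J lies on line UT with UJ:JT = 5:(-1) ⇒ J = (0, -1/4)
2. With TZ:ZP = r, write λ = r/(r+1) so Z = T + λ·(P−T); Z is affine-linear in λ
Every point depending on Z is an affine combination of Z and λ-independent points, so each such coordinate is linear in λ; the λ² term in each signed area is a multiple of (P−T)×(P−T) = 0, so 2·[MJZ] and 2·[MTU] are each linear in λ. Evaluating at λ=0 and λ=1:
  2·[MJZ] = 11/4·λ − 1/4,   2·[MTU] = -1
So [MJZ]:[MTU] = (11/4·λ − 1/4) / (-1). Setting this equal to -35/36:
  11/4·λ − 1/4 = -35/36·(-1)  ⇒  λ = 4/9
Then r = λ/(1−λ) = (4/9)/(5/9) = 4/5. Check: with r = 4/5, Z = (-4/9, -4/3) and [MJZ]:[MTU] = -35/36 as required.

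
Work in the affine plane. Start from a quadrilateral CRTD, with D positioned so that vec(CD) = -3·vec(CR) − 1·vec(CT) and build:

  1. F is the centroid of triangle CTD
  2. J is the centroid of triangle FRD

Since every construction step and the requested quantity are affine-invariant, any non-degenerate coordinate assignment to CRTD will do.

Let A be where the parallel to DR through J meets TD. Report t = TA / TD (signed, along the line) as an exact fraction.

Set C = (0, 0), R = (1, 0), T = (0, 1), D = (-3, -1); any affine frame gives the same invariant.
1. F is the centroid of triangle CTD ⇒ F = (-1, 0)
2. J is the centroid of triangle FRD ⇒ J = (-1, -1/3)
through J parallel to DR: direction (4, 1); meets TD at A = (-13/5, -11/15)
A = T + t·(D−T) with t = 13/15

t = 13/15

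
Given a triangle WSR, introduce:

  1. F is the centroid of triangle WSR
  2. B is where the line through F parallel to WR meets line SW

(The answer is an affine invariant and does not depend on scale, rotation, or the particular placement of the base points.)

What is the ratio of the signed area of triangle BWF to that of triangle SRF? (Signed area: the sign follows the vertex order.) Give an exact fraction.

[BWF]:[SRF] = -1/3

Work in coordinates with W = (0, 0), S = (1, 0), R = (0, 1).
1. F is the centroid of triangle WSR ⇒ F = (1/3, 1/3)
2. B is where the line through F parallel to WR meets line SW ⇒ B = (1/3, 0)
2·[BWF] = -1/9, 2·[SRF] = 1/3
[BWF]:[SRF] = -1/9:1/3 = -1/3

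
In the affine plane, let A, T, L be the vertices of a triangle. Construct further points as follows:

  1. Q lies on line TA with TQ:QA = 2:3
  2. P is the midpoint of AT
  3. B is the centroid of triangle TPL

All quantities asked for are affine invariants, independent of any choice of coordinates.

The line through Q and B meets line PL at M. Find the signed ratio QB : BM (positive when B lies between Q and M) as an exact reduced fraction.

QB:BM = -2/5

Set A = (0, 0), T = (1, 0), L = (0, 1); any affine frame gives the same invariant.
1. Q lies on line TA with TQ:QA = 2:3 ⇒ Q = (3/5, 0)
2. P is the midpoint of AT ⇒ P = (1/2, 0)
3. B is the centroid of triangle TPL ⇒ B = (1/2, 1/3)
line QB meets PL at M = (3/4, -1/2)
B = Q + t·(M−Q) with t = -2/3, so QB:BM = -2/3:5/3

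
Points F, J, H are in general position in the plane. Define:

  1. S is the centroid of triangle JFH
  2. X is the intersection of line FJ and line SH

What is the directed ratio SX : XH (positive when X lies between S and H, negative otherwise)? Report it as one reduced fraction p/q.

Set F = (0, 0), J = (1, 0), H = (0, 1); any affine frame gives the same invariant.
1. S is the centroid of triangle JFH ⇒ S = (1/3, 1/3)
2. X is the intersection of line FJ and line SH ⇒ X = (1/2, 0)
X = S + t·(H−S) with t = -1/2, so SX:XH = t:(1−t) = -1/2:3/2

SX:XH = -1/3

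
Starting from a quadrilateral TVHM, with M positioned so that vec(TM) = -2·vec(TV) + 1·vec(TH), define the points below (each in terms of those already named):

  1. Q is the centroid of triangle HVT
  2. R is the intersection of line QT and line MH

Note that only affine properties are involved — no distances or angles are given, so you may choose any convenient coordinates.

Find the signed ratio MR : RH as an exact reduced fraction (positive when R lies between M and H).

Choose coordinates T = (0, 0), V = (1, 0), H = (0, 1), M = (-2, 1).
1. Q is the centroid of triangle HVT ⇒ Q = (1/3, 1/3)
2. R is the intersection of line QT and line MH ⇒ R = (1, 1)
R = M + t·(H−M) with t = 3/2, so MR:RH = t:(1−t) = 3/2:-1/2

MR:RH = -3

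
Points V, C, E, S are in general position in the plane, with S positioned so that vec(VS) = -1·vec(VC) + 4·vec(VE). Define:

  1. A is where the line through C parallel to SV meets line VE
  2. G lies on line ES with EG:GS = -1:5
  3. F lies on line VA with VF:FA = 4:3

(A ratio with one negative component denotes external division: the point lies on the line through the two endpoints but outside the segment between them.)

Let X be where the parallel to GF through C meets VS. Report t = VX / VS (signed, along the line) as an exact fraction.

t = -57/29

Assign V = (0, 0), C = (1, 0), E = (0, 1), S = (-1, 4) — the answer is frame-independent, so this choice is without loss of generality.
1. A is where the line through C parallel to SV meets line VE ⇒ A = (0, 4)
2. G lies on line ES with EG:GS = -1:5 ⇒ G = (1/4, 1/4)
3. F lies on line VA with VF:FA = 4:3 ⇒ F = (0, 16/7)
through C parallel to GF: direction (-1/4, 57/28); meets VS at X = (57/29, -228/29)
X = V + t·(S−V) with t = -57/29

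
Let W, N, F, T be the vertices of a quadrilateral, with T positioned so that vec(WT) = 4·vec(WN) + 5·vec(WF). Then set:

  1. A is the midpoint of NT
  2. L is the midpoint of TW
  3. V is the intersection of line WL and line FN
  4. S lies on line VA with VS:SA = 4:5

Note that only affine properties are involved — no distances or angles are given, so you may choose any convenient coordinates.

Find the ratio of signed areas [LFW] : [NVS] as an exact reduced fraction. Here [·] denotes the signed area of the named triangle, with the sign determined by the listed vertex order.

Assign W = (0, 0), N = (1, 0), F = (0, 1), T = (4, 5) — the answer is frame-independent, so this choice is without loss of generality.
1. A is the midpoint of NT ⇒ A = (5/2, 5/2)
2. L is the midpoint of TW ⇒ L = (2, 5/2)
3. V is the intersection of line WL and line FN ⇒ V = (4/9, 5/9)
4. S lies on line VA with VS:SA = 4:5 ⇒ S = (110/81, 115/81)
2·[LFW] = 2, 2·[NVS] = -80/81
[LFW]:[NVS] = 2:-80/81 = -81/40

[LFW]:[NVS] = -81/40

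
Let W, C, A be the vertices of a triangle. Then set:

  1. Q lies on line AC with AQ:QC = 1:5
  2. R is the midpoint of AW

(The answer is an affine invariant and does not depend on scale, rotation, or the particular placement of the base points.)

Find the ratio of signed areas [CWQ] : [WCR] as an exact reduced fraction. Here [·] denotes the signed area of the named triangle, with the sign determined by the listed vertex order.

Set W = (0, 0), C = (1, 0), A = (0, 1); any affine frame gives the same invariant.
1. Q lies on line AC with AQ:QC = 1:5 ⇒ Q = (1/6, 5/6)
2. R is the midpoint of AW ⇒ R = (0, 1/2)
2·[CWQ] = -5/6, 2·[WCR] = 1/2
[CWQ]:[WCR] = -5/6:1/2 = -5/3

[CWQ]:[WCR] = -5/3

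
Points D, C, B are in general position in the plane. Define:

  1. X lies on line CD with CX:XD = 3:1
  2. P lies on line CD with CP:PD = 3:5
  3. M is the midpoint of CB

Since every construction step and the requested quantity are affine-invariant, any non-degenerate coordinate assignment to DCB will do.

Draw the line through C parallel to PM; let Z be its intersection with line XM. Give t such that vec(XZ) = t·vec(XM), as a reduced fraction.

Set D = (0, 0), C = (1, 0), B = (0, 1); any affine frame gives the same invariant.
1. X lies on line CD with CX:XD = 3:1 ⇒ X = (1/4, 0)
2. P lies on line CD with CP:PD = 3:5 ⇒ P = (5/8, 0)
3. M is the midpoint of CB ⇒ M = (1/2, 1/2)
through C parallel to PM: direction (-1/8, 1/2); meets XM at Z = (3/4, 1)
Z = X + t·(M−X) with t = 2

t = 2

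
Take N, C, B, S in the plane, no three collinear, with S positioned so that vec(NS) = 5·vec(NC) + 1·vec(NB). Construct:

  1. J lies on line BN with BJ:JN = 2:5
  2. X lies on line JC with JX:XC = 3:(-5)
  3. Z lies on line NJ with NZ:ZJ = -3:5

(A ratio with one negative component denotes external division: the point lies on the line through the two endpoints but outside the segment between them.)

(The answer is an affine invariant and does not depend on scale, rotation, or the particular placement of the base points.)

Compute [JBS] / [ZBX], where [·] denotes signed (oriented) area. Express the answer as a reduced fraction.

[JBS]:[ZBX] = -40/87

Assign N = (0, 0), C = (1, 0), B = (0, 1), S = (5, 1) — the answer is frame-independent, so this choice is without loss of generality.
1. J lies on line BN with BJ:JN = 2:5 ⇒ J = (0, 5/7)
2. X lies on line JC with JX:XC = 3:(-5) ⇒ X = (-3/2, 25/14)
3. Z lies on line NJ with NZ:ZJ = -3:5 ⇒ Z = (0, -15/14)
2·[JBS] = -10/7, 2·[ZBX] = 87/28
[JBS]:[ZBX] = -10/7:87/28 = -40/87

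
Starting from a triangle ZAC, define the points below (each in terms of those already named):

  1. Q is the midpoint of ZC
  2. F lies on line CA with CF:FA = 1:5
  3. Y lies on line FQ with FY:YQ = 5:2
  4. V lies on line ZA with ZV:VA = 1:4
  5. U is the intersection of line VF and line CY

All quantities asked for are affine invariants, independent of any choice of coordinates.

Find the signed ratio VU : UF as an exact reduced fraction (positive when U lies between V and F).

VU:UF = -14/25

Set Z = (0, 0), A = (1, 0), C = (0, 1); any affine frame gives the same invariant.
1. Q is the midpoint of ZC ⇒ Q = (0, 1/2)
2. F lies on line CA with CF:FA = 1:5 ⇒ F = (1/6, 5/6)
3. Y lies on line FQ with FY:YQ = 5:2 ⇒ Y = (1/21, 25/42)
4. V lies on line ZA with ZV:VA = 1:4 ⇒ V = (1/5, 0)
5. U is the intersection of line VF and line CY ⇒ U = (8/33, -35/33)
U = V + t·(F−V) with t = -14/11, so VU:UF = t:(1−t) = -14/11:25/11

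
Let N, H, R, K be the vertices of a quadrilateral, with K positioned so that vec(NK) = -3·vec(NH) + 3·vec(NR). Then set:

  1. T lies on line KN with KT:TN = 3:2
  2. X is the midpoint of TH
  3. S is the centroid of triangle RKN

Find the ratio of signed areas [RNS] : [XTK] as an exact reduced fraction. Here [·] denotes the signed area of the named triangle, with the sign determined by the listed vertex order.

Work in coordinates with N = (0, 0), H = (1, 0), R = (0, 1), K = (-3, 3).
1. T lies on line KN with KT:TN = 3:2 ⇒ T = (-6/5, 6/5)
2. X is the midpoint of TH ⇒ X = (-1/10, 3/5)
3. S is the centroid of triangle RKN ⇒ S = (-1, 4/3)
2·[RNS] = -1, 2·[XTK] = -9/10
[RNS]:[XTK] = -1:-9/10 = 10/9

[RNS]:[XTK] = 10/9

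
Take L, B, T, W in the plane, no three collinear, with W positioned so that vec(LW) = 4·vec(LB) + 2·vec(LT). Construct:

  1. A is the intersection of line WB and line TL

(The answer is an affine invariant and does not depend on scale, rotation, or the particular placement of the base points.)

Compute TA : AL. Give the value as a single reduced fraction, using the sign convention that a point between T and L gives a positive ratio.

TA:AL = -5/2

Assign L = (0, 0), B = (1, 0), T = (0, 1), W = (4, 2) — the answer is frame-independent, so this choice is without loss of generality.
1. A is the intersection of line WB and line TL ⇒ A = (0, -2/3)
A = T + t·(L−T) with t = 5/3, so TA:AL = t:(1−t) = 5/3:-2/3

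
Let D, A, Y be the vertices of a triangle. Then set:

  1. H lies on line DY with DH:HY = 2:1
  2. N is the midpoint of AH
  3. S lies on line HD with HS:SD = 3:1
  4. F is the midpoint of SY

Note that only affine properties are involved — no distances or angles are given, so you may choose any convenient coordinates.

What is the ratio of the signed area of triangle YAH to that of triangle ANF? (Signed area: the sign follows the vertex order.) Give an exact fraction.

Choose coordinates D = (0, 0), A = (1, 0), Y = (0, 1).
1. H lies on line DY with DH:HY = 2:1 ⇒ H = (0, 2/3)
2. N is the midpoint of AH ⇒ N = (1/2, 1/3)
3. S lies on line HD with HS:SD = 3:1 ⇒ S = (0, 1/6)
4. F is the midpoint of SY ⇒ F = (0, 7/12)
2·[YAH] = -1/3, 2·[ANF] = 1/24
[YAH]:[ANF] = -1/3:1/24 = -8

[YAH]:[ANF] = -8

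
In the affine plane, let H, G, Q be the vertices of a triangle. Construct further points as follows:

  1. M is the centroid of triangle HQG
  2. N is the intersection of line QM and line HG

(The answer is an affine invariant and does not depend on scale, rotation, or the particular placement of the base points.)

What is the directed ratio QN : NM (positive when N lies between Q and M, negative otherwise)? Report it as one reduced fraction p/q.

QN:NM = -3

Choose coordinates H = (0, 0), G = (1, 0), Q = (0, 1).
1. M is the centroid of triangle HQG ⇒ M = (1/3, 1/3)
2. N is the intersection of line QM and line HG ⇒ N = (1/2, 0)
N = Q + t·(M−Q) with t = 3/2, so QN:NM = t:(1−t) = 3/2:-1/2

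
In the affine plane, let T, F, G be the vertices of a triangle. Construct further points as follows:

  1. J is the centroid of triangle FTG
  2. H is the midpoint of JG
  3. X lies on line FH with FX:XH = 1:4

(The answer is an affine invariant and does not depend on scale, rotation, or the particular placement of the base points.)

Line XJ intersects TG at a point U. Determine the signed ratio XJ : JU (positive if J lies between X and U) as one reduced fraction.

XJ:JU = 3/2

Set T = (0, 0), F = (1, 0), G = (0, 1); any affine frame gives the same invariant.
1. J is the centroid of triangle FTG ⇒ J = (1/3, 1/3)
2. H is the midpoint of JG ⇒ H = (1/6, 2/3)
3. X lies on line FH with FX:XH = 1:4 ⇒ X = (5/6, 2/15)
line XJ meets TG at U = (0, 7/15)
J = X + t·(U−X) with t = 3/5, so XJ:JU = 3/5:2/5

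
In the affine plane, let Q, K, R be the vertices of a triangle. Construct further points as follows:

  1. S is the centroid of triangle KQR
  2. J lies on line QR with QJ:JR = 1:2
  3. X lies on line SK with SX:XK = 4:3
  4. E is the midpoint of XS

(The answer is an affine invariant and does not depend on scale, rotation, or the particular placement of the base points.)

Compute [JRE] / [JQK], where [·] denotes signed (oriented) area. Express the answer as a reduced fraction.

[JRE]:[JQK] = -22/21

Work in coordinates with Q = (0, 0), K = (1, 0), R = (0, 1).
1. S is the centroid of triangle KQR ⇒ S = (1/3, 1/3)
2. J lies on line QR with QJ:JR = 1:2 ⇒ J = (0, 1/3)
3. X lies on line SK with SX:XK = 4:3 ⇒ X = (5/7, 1/7)
4. E is the midpoint of XS ⇒ E = (11/21, 5/21)
2·[JRE] = -22/63, 2·[JQK] = 1/3
[JRE]:[JQK] = -22/63:1/3 = -22/21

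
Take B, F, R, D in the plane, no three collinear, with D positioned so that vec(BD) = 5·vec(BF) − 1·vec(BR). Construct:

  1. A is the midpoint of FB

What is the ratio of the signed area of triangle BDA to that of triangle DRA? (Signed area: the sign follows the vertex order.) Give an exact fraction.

Assign B = (0, 0), F = (1, 0), R = (0, 1), D = (5, -1) — the answer is frame-independent, so this choice is without loss of generality.
1. A is the midpoint of FB ⇒ A = (1/2, 0)
2·[BDA] = 1/2, 2·[DRA] = 4
[BDA]:[DRA] = 1/2:4 = 1/8

[BDA]:[DRA] = 1/8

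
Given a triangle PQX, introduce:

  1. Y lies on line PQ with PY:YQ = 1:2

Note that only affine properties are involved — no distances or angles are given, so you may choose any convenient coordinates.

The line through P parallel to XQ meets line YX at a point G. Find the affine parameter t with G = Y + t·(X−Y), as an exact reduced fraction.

Assign P = (0, 0), Q = (1, 0), X = (0, 1) — the answer is frame-independent, so this choice is without loss of generality.
1. Y lies on line PQ with PY:YQ = 1:2 ⇒ Y = (1/3, 0)
through P parallel to XQ: direction (1, -1); meets YX at G = (1/2, -1/2)
G = Y + t·(X−Y) with t = -1/2

t = -1/2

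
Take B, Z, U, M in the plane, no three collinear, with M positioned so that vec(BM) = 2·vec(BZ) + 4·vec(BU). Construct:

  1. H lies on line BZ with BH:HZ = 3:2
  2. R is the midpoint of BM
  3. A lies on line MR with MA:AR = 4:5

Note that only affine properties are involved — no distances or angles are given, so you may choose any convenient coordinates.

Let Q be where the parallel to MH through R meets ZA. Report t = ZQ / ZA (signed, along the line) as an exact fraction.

Set B = (0, 0), Z = (1, 0), U = (0, 1), M = (2, 4); any affine frame gives the same invariant.
1. H lies on line BZ with BH:HZ = 3:2 ⇒ H = (3/5, 0)
2. R is the midpoint of BM ⇒ R = (1, 2)
3. A lies on line MR with MA:AR = 4:5 ⇒ A = (14/9, 28/9)
through R parallel to MH: direction (-7/5, -4); meets ZA at Q = (83/48, 49/12)
Q = Z + t·(A−Z) with t = 21/16

t = 21/16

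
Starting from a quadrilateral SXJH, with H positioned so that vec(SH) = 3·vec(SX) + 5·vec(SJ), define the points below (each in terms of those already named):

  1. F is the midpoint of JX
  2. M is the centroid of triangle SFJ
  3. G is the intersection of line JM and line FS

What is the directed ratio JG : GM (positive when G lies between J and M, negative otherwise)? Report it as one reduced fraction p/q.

Choose coordinates S = (0, 0), X = (1, 0), J = (0, 1), H = (3, 5).
1. F is the midpoint of JX ⇒ F = (1/2, 1/2)
2. M is the centroid of triangle SFJ ⇒ M = (1/6, 1/2)
3. G is the intersection of line JM and line FS ⇒ G = (1/4, 1/4)
G = J + t·(M−J) with t = 3/2, so JG:GM = t:(1−t) = 3/2:-1/2

JG:GM = -3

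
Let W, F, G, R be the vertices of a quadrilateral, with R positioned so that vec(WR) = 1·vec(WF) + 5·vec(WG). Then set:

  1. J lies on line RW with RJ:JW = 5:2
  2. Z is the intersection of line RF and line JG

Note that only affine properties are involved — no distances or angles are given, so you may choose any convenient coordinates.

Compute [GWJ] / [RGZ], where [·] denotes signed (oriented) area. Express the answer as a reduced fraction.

[GWJ]:[RGZ] = 4/35

Choose coordinates W = (0, 0), F = (1, 0), G = (0, 1), R = (1, 5).
1. J lies on line RW with RJ:JW = 5:2 ⇒ J = (2/7, 10/7)
2. Z is the intersection of line RF and line JG ⇒ Z = (1, 5/2)
2·[GWJ] = 2/7, 2·[RGZ] = 5/2
[GWJ]:[RGZ] = 2/7:5/2 = 4/35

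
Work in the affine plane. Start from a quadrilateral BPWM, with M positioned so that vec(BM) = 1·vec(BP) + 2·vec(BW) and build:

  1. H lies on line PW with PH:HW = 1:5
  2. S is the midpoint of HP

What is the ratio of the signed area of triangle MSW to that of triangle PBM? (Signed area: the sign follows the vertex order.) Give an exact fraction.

Set B = (0, 0), P = (1, 0), W = (0, 1), M = (1, 2); any affine frame gives the same invariant.
1. H lies on line PW with PH:HW = 1:5 ⇒ H = (5/6, 1/6)
2. S is the midpoint of HP ⇒ S = (11/12, 1/12)
2·[MSW] = -11/6, 2·[PBM] = -2
[MSW]:[PBM] = -11/6:-2 = 11/12

[MSW]:[PBM] = 11/12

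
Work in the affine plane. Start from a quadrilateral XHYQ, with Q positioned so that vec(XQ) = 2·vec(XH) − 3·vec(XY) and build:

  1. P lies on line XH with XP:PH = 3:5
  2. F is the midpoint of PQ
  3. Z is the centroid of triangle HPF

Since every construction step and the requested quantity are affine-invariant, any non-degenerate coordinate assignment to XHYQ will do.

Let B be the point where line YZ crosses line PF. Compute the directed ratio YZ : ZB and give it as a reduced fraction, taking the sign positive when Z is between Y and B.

Work in coordinates with X = (0, 0), H = (1, 0), Y = (0, 1), Q = (2, -3).
1. P lies on line XH with XP:PH = 3:5 ⇒ P = (3/8, 0)
2. F is the midpoint of PQ ⇒ F = (19/16, -3/2)
3. Z is the centroid of triangle HPF ⇒ Z = (41/48, -1/2)
line YZ meets PF at B = (-41/12, 7)
Z = Y + t·(B−Y) with t = -1/4, so YZ:ZB = -1/4:5/4

YZ:ZB = -1/5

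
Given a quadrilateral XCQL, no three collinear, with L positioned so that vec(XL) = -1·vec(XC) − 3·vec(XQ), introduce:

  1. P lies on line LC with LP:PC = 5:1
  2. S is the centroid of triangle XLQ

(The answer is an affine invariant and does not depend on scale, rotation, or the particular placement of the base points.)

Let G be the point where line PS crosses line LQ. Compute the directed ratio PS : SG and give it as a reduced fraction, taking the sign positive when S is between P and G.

Set X = (0, 0), C = (1, 0), Q = (0, 1), L = (-1, -3); any affine frame gives the same invariant.
1. P lies on line LC with LP:PC = 5:1 ⇒ P = (2/3, -1/2)
2. S is the centroid of triangle XLQ ⇒ S = (-1/3, -2/3)
line PS meets LQ at G = (-29/69, -47/69)
S = P + t·(G−P) with t = 23/25, so PS:SG = 23/25:2/25

PS:SG = 23/2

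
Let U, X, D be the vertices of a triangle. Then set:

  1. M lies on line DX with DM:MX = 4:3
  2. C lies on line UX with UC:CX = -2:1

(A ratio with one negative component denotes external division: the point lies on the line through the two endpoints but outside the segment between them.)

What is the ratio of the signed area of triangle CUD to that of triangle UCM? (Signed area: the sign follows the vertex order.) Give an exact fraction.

Choose coordinates U = (0, 0), X = (1, 0), D = (0, 1).
1. M lies on line DX with DM:MX = 4:3 ⇒ M = (4/7, 3/7)
2. C lies on line UX with UC:CX = -2:1 ⇒ C = (2, 0)
2·[CUD] = -2, 2·[UCM] = 6/7
[CUD]:[UCM] = -2:6/7 = -7/3

[CUD]:[UCM] = -7/3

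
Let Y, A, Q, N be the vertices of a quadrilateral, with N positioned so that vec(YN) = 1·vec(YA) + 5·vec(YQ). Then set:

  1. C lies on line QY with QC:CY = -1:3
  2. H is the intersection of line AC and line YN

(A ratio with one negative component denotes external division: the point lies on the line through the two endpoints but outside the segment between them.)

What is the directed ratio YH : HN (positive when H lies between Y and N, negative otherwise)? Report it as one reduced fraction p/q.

Set Y = (0, 0), A = (1, 0), Q = (0, 1), N = (1, 5); any affine frame gives the same invariant.
1. C lies on line QY with QC:CY = -1:3 ⇒ C = (0, 3/2)
2. H is the intersection of line AC and line YN ⇒ H = (3/13, 15/13)
H = Y + t·(N−Y) with t = 3/13, so YH:HN = t:(1−t) = 3/13:10/13

YH:HN = 3/10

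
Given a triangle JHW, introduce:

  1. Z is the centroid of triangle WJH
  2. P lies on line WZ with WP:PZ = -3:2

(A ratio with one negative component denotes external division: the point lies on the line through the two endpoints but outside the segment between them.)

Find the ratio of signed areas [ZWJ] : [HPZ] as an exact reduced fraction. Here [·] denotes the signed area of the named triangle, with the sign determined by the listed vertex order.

Set J = (0, 0), H = (1, 0), W = (0, 1); any affine frame gives the same invariant.
1. Z is the centroid of triangle WJH ⇒ Z = (1/3, 1/3)
2. P lies on line WZ with WP:PZ = -3:2 ⇒ P = (1, -1)
2·[ZWJ] = 1/3, 2·[HPZ] = -2/3
[ZWJ]:[HPZ] = 1/3:-2/3 = -1/2

[ZWJ]:[HPZ] = -1/2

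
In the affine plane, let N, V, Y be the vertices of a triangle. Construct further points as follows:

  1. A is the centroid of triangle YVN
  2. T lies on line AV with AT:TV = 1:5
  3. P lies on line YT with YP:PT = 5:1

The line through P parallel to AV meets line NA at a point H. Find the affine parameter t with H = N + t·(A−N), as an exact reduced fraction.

t = 7/6

Set N = (0, 0), V = (1, 0), Y = (0, 1); any affine frame gives the same invariant.
1. A is the centroid of triangle YVN ⇒ A = (1/3, 1/3)
2. T lies on line AV with AT:TV = 1:5 ⇒ T = (4/9, 5/18)
3. P lies on line YT with YP:PT = 5:1 ⇒ P = (10/27, 43/108)
through P parallel to AV: direction (2/3, -1/3); meets NA at H = (7/18, 7/18)
H = N + t·(A−N) with t = 7/6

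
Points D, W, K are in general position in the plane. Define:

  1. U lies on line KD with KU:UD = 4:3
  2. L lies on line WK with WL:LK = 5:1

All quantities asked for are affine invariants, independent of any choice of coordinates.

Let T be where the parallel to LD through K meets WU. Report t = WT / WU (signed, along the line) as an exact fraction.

t = 21/19

Choose coordinates D = (0, 0), W = (1, 0), K = (0, 1).
1. U lies on line KD with KU:UD = 4:3 ⇒ U = (0, 3/7)
2. L lies on line WK with WL:LK = 5:1 ⇒ L = (1/6, 5/6)
through K parallel to LD: direction (-1/6, -5/6); meets WU at T = (-2/19, 9/19)
T = W + t·(U−W) with t = 21/19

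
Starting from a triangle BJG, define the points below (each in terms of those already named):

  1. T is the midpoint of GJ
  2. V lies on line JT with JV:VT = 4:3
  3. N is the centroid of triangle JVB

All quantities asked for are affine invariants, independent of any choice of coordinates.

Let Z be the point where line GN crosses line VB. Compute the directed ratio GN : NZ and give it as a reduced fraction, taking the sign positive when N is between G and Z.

Work in coordinates with B = (0, 0), J = (1, 0), G = (0, 1).
1. T is the midpoint of GJ ⇒ T = (1/2, 1/2)
2. V lies on line JT with JV:VT = 4:3 ⇒ V = (5/7, 2/7)
3. N is the centroid of triangle JVB ⇒ N = (4/7, 2/21)
line GN meets VB at Z = (60/119, 24/119)
N = G + t·(Z−G) with t = 17/15, so GN:NZ = 17/15:-2/15

GN:NZ = -17/2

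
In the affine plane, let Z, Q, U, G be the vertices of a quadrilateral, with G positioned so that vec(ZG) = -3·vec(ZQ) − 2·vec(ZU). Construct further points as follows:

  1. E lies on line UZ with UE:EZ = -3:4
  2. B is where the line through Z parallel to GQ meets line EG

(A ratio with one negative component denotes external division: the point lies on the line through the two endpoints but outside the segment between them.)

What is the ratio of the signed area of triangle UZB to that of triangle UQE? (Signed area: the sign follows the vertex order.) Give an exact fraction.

Work in coordinates with Z = (0, 0), Q = (1, 0), U = (0, 1), G = (-3, -2).
1. E lies on line UZ with UE:EZ = -3:4 ⇒ E = (0, 4)
2. B is where the line through Z parallel to GQ meets line EG ⇒ B = (-8/3, -4/3)
2·[UZB] = -8/3, 2·[UQE] = 3
[UZB]:[UQE] = -8/3:3 = -8/9

[UZB]:[UQE] = -8/9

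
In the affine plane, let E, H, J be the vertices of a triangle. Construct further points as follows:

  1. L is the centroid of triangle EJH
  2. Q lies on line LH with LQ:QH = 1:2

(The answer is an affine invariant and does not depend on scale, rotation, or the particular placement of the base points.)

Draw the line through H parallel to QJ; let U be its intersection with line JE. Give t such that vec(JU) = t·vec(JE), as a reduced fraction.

Set E = (0, 0), H = (1, 0), J = (0, 1); any affine frame gives the same invariant.
1. L is the centroid of triangle EJH ⇒ L = (1/3, 1/3)
2. Q lies on line LH with LQ:QH = 1:2 ⇒ Q = (5/9, 2/9)
through H parallel to QJ: direction (-5/9, 7/9); meets JE at U = (0, 7/5)
U = J + t·(E−J) with t = -2/5

t = -2/5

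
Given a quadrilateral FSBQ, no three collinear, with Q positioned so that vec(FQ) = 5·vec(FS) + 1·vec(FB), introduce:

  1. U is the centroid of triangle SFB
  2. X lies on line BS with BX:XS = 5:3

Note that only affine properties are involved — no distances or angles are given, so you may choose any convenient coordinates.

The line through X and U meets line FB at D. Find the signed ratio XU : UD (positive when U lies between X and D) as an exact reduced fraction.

Set F = (0, 0), S = (1, 0), B = (0, 1), Q = (5, 1); any affine frame gives the same invariant.
1. U is the centroid of triangle SFB ⇒ U = (1/3, 1/3)
2. X lies on line BS with BX:XS = 5:3 ⇒ X = (5/8, 3/8)
line XU meets FB at D = (0, 2/7)
U = X + t·(D−X) with t = 7/15, so XU:UD = 7/15:8/15

XU:UD = 7/8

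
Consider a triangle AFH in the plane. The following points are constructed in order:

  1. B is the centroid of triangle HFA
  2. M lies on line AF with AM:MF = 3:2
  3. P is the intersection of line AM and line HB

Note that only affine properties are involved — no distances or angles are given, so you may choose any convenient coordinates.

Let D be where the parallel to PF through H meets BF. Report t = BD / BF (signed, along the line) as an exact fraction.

Assign A = (0, 0), F = (1, 0), H = (0, 1) — the answer is frame-independent, so this choice is without loss of generality.
1. B is the centroid of triangle HFA ⇒ B = (1/3, 1/3)
2. M lies on line AF with AM:MF = 3:2 ⇒ M = (3/5, 0)
3. P is the intersection of line AM and line HB ⇒ P = (1/2, 0)
through H parallel to PF: direction (1/2, 0); meets BF at D = (-1, 1)
D = B + t·(F−B) with t = -2

t = -2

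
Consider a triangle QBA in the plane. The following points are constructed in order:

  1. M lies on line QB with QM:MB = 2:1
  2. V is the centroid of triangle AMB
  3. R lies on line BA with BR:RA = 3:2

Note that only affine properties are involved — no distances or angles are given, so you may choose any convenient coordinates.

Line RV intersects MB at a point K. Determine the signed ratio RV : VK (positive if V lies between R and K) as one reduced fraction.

RV:VK = 4/5

Set Q = (0, 0), B = (1, 0), A = (0, 1); any affine frame gives the same invariant.
1. M lies on line QB with QM:MB = 2:1 ⇒ M = (2/3, 0)
2. V is the centroid of triangle AMB ⇒ V = (5/9, 1/3)
3. R lies on line BA with BR:RA = 3:2 ⇒ R = (2/5, 3/5)
line RV meets MB at K = (3/4, 0)
V = R + t·(K−R) with t = 4/9, so RV:VK = 4/9:5/9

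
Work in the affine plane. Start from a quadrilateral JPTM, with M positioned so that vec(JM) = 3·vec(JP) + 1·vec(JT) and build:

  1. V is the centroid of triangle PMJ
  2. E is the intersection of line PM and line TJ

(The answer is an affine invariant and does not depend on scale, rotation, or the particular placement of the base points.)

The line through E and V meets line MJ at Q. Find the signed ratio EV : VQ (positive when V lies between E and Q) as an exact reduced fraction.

Assign J = (0, 0), P = (1, 0), T = (0, 1), M = (3, 1) — the answer is frame-independent, so this choice is without loss of generality.
1. V is the centroid of triangle PMJ ⇒ V = (4/3, 1/3)
2. E is the intersection of line PM and line TJ ⇒ E = (0, -1/2)
line EV meets MJ at Q = (12/7, 4/7)
V = E + t·(Q−E) with t = 7/9, so EV:VQ = 7/9:2/9

EV:VQ = 7/2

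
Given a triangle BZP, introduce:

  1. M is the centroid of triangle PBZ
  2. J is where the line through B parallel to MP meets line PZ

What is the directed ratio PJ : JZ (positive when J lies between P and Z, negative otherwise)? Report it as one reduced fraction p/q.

Choose coordinates B = (0, 0), Z = (1, 0), P = (0, 1).
1. M is the centroid of triangle PBZ ⇒ M = (1/3, 1/3)
2. J is where the line through B parallel to MP meets line PZ ⇒ J = (-1, 2)
J = P + t·(Z−P) with t = -1, so PJ:JZ = t:(1−t) = -1:2

PJ:JZ = -1/2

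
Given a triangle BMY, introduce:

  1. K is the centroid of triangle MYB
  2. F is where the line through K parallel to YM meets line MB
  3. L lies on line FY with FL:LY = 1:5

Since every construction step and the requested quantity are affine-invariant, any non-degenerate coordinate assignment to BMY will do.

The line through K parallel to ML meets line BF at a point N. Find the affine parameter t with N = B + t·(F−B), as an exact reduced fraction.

Work in coordinates with B = (0, 0), M = (1, 0), Y = (0, 1).
1. K is the centroid of triangle MYB ⇒ K = (1/3, 1/3)
2. F is where the line through K parallel to YM meets line MB ⇒ F = (2/3, 0)
3. L lies on line FY with FL:LY = 1:5 ⇒ L = (5/9, 1/6)
through K parallel to ML: direction (-4/9, 1/6); meets BF at N = (11/9, 0)
N = B + t·(F−B) with t = 11/6

t = 11/6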